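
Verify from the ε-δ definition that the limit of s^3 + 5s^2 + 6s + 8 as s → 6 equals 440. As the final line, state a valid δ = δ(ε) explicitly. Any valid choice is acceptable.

δ = min(1, ε/198)

Let ε > 0 be given. We want δ > 0 such that 0 < |s − 6| < δ implies |(s^3 + 5s^2 + 6s + 8) − 440| < ε.
(s^3 + 5s^2 + 6s + 8) − 440 = s^3 + 5s^2 + 6s - 432 = (s − 6)(s^2 + 11s + 72).
So |(s^3 + 5s^2 + 6s + 8) − 440| = |s − 6|·|s^2 + 11s + 72|.
Assume first that |s − 6| < 1, so |s| < 7. Then |s^2 + 11s + 72| ≤ 7^2 + 11·7 + 72 = 198.
Hence |(s^3 + 5s^2 + 6s + 8) − 440| ≤ 198|s − 6| < ε provided |s − 6| < ε/198.
Take δ = min(1, ε/198). Then 0 < |s − 6| < δ gives both |s − 6| < 1 and |s − 6| < ε/198, so |(s^3 + 5s^2 + 6s + 8) − 440| < ε.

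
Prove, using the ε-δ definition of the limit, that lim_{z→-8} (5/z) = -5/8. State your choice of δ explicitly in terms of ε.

δ = min(4, (32/5)ε)

Let ε > 0 be given. We seek δ > 0 such that 0 < |z + 8| < δ implies |5/z + 5/8| < ε.
|5/z + 5/8| = 5·|-8 − z|/(8·|z|) = 5|z + 8|/(8|z|).
Restrict δ ≤ 4. Then |z + 8| < 4 gives |z| > 4, so 8|z| > 32.
Then |5/z + 5/8| < 5|z + 8|/32, which is < ε when |z + 8| < (32/5)ε.
Take δ = min(4, (32/5)ε). Then 0 < |z + 8| < δ gives both |z + 8| < 4 and |z + 8| < (32/5)ε, so |5/z + 5/8| < ε.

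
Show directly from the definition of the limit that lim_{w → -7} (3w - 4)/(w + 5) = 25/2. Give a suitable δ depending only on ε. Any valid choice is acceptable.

δ = min(1, (2/19)ε)

Let ε > 0 be given. We want δ > 0 with 0 < |w + 7| < δ ⇒ |(3w - 4)/(w + 5) − (25/2)| < ε.
Combining over a common denominator, (3w - 4)/(w + 5) − (25/2) = [(3w - 4)·(-2) − (-25)·(w + 5)] / [(-2)·(w + 5)] = 19(w + 7) / ((-2)(w + 5)).
So |(3w - 4)/(w + 5) − (25/2)| = 19|w + 7| / (2·|w + 5|).
Require δ ≤ 1, so |w + 5| ≥ |-2| − |w + 7| > 2 − 1 = 1.
Hence |(3w - 4)/(w + 5) − (25/2)| < 19|w + 7|/(2·1) = (19/2)|w + 7|, which is < ε once |w + 7| < (2/19)ε.
Take δ = min(1, (2/19)ε). Then 0 < |w + 7| < δ forces both bounds, so |(3w - 4)/(w + 5) − (25/2)| < ε.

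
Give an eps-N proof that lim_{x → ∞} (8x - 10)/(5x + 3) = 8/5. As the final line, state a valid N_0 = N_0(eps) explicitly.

Fix eps > 0. We seek N_0 > 0 such that x > N_0 implies |(8x - 10)/(5x + 3) − (8/5)| < eps.
(8x - 10)/(5x + 3) − (8/5) = (5(8x - 10) − 8(5x + 3)) / (5(5x + 3)) = -74/(5(5x + 3)).
For x > 0 we have 5x + 3 > 5x, so |(8x - 10)/(5x + 3) − (8/5)| = 74/(5(5x + 3)) < 74/(5·5x) = (74/25)/x.
Thus |(8x - 10)/(5x + 3) − (8/5)| < eps whenever x > (74/25)/eps.
Take N_0 = (74/25)/eps. If x > N_0 then |(8x - 10)/(5x + 3) − (8/5)| < (74/25)/x < eps.

N_0 = (74/25)/eps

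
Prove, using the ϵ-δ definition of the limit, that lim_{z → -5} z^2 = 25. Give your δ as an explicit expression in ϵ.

δ = min(1, ϵ/11)

Fix ϵ > 0. We seek δ > 0 with 0 < |z + 5| < δ ⇒ |z^2 − 25| < ϵ.
Factor: z^2 − 25 = (z + 5)(z - 5), so |z^2 − 25| = |z + 5|·|z - 5|.
Impose δ ≤ 1 so that |z| < 6; then |z - 5| ≤ 11.
Hence |z^2 − 25| ≤ 11|z + 5|, which is < ϵ once |z + 5| < ϵ/11.
Take δ = min(1, ϵ/11). If 0 < |z + 5| < δ then both bounds hold and |z^2 − 25| ≤ 11|z + 5| < 11·(ϵ/11) = ϵ.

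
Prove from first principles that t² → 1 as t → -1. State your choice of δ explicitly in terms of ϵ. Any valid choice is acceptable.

Fix ϵ > 0. We seek δ > 0 with 0 < |t + 1| < δ ⇒ |t² − 1| < ϵ.
Factor: t² − 1 = (t + 1)(t - 1), so |t² − 1| = |t + 1|·|t - 1|.
Impose δ ≤ 2 so that |t| < 3; then |t - 1| ≤ 4.
Hence |t² − 1| ≤ 4|t + 1|, which is < ϵ once |t + 1| < ϵ/4.
Take δ = min(2, ϵ/4). If 0 < |t + 1| < δ then both bounds hold and |t² − 1| ≤ 4|t + 1| < 4·(ϵ/4) = ϵ.

δ = min(2, ϵ/4)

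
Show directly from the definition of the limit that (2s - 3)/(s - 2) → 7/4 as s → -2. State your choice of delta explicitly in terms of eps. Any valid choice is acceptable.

delta = min(2, 8eps)

Fix eps > 0. We want delta > 0 with 0 < |s + 2| < delta ⇒ |(2s - 3)/(s - 2) − (7/4)| < eps.
Combining over a common denominator, (2s - 3)/(s - 2) − (7/4) = [(2s - 3)·(-4) − (-7)·(s - 2)] / [(-4)·(s - 2)] = -1(s + 2) / ((-4)(s - 2)).
So |(2s - 3)/(s - 2) − (7/4)| = |s + 2| / (4·|s − 2|).
Require delta ≤ 2, so |s − 2| ≥ |-4| − |s + 2| > 4 − 2 = 2.
Hence |(2s - 3)/(s - 2) − (7/4)| < |s + 2|/(4·2) = (1/8)|s + 2|, which is < eps once |s + 2| < 8eps.
Take delta = min(2, 8eps). Then 0 < |s + 2| < delta forces both bounds, so |(2s - 3)/(s - 2) − (7/4)| < eps.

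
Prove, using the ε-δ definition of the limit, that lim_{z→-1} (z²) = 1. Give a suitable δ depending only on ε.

Let ε > 0 be given. We seek δ > 0 with 0 < |z + 1| < δ ⇒ |z² − 1| < ε.
Factor: z² − 1 = (z + 1)(z - 1), so |z² − 1| = |z + 1|·|z - 1|.
Restrict δ ≤ 1. Then |z + 1| < 1 gives |z| < 2, so by the triangle inequality |z - 1| ≤ 2 + 1 = 3.
Hence |z² − 1| ≤ 3|z + 1|, which is < ε once |z + 1| < ε/3.
Take δ = min(1, ε/3). If 0 < |z + 1| < δ then both bounds hold and |z² − 1| ≤ 3|z + 1| < 3·(ε/3) = ε.

δ = min(1, ε/3)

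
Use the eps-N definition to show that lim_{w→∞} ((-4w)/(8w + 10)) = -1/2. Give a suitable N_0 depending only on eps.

Suppose eps > 0. We seek N_0 > 0 such that w > N_0 implies |(-4w)/(8w + 10) + 1/2| < eps.
(-4w)/(8w + 10) + 1/2 = (8(-4w) − (-4)(8w + 10)) / (8(8w + 10)) = 40/(8(8w + 10)).
For w > 0 we have 8w + 10 > 8w, so |(-4w)/(8w + 10) + 1/2| = 40/(8(8w + 10)) < 40/(8·8w) = (5/8)/w.
Thus |(-4w)/(8w + 10) + 1/2| < eps whenever w > (5/8)/eps.
Take N_0 = (5/8)/eps. If w > N_0 then |(-4w)/(8w + 10) + 1/2| < (5/8)/w < eps.

N_0 = (5/8)/eps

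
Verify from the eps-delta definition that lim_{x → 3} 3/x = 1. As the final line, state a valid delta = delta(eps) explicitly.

Let eps > 0. We seek delta > 0 such that 0 < |x − 3| < delta implies |3/x − 1| < eps.
|3/x − 1| = 3·|3 − x|/(3·|x|) = 3|x − 3|/(3|x|).
Restrict delta ≤ 3/2. Then |x − 3| < 3/2 gives |x| > 3/2, so 3|x| > 9/2.
Then |3/x − 1| < 3|x − 3|/(9/2), which is < eps when |x − 3| < (3/2)eps.
Take delta = min(3/2, (3/2)eps). Then 0 < |x − 3| < delta gives both |x − 3| < 3/2 and |x − 3| < (3/2)eps, so |3/x − 1| < eps.

delta = min(3/2, (3/2)eps)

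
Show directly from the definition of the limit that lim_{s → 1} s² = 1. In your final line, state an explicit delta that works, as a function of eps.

Suppose eps > 0. We seek delta > 0 with 0 < |s − 1| < delta ⇒ |s² − 1| < eps.
Factor: s² − 1 = (s − 1)(s + 1), so |s² − 1| = |s − 1|·|s + 1|.
Restrict delta ≤ 1. Then |s − 1| < 1 gives |s| < 2, so by the triangle inequality |s + 1| ≤ 2 + 1 = 3.
Hence |s² − 1| ≤ 3|s − 1|, which is < eps once |s − 1| < eps/3.
Take delta = min(1, eps/3). If 0 < |s − 1| < delta then both bounds hold and |s² − 1| ≤ 3|s − 1| < 3·(eps/3) = eps.

delta = min(1, eps/3)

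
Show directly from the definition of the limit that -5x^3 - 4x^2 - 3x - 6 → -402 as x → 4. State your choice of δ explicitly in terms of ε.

Fix ε > 0. We want δ > 0 such that 0 < |x − 4| < δ implies |(-5x^3 - 4x^2 - 3x - 6) + 402| < ε.
(-5x^3 - 4x^2 - 3x - 6) + 402 = -5x^3 - 4x^2 - 3x + 396 = (x − 4)(-5x^2 - 24x - 99).
So |(-5x^3 - 4x^2 - 3x - 6) + 402| = |x − 4|·|-5x^2 - 24x - 99|.
Require δ ≤ 1. Then |x − 4| < 1 gives |x| < 5, and by the triangle inequality |-5x^2 - 24x - 99| ≤ 5·5^2 + 24·5 + 99 = 344.
Hence |(-5x^3 - 4x^2 - 3x - 6) + 402| ≤ 344|x − 4| < ε provided |x − 4| < ε/344.
Choosing δ = min(1, ε/344) ensures both conditions, hence |(-5x^3 - 4x^2 - 3x - 6) + 402| < ε.

δ = min(1, ε/344)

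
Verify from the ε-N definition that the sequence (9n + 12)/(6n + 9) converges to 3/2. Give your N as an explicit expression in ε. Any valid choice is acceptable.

N = (1/4)/ε

Let ε > 0. For n ≥ 1, |(9n + 12)/(6n + 9) − (3/2)| = |-9|/(6(6n + 9)) = 9/(6(6n + 9)).
Since 6n + 9 ≥ 6n for n ≥ 1, this is ≤ 9/(6·6n) = (1/4)/n.
So |(9n + 12)/(6n + 9) − (3/2)| < ε whenever n > (1/4)/ε.
Take N = (1/4)/ε. If n > N then |(9n + 12)/(6n + 9) − (3/2)| ≤ (1/4)/n < ε.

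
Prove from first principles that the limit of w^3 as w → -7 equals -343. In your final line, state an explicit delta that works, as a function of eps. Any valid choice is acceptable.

delta = min(2, eps/193)

Let eps > 0 be given. We seek delta > 0 with 0 < |w + 7| < delta ⇒ |w^3 + 343| < eps.
Factor: w^3 + 343 = (w + 7)(w^2 - 7w + 49), so |w^3 + 343| = |w + 7|·|w^2 - 7w + 49|.
Restrict delta ≤ 2. Then |w + 7| < 2 gives |w| < 9, so by the triangle inequality |w^2 - 7w + 49| ≤ 9^2 + 7·9 + 49 = 193.
Hence |w^3 + 343| ≤ 193|w + 7|, which is < eps once |w + 7| < eps/193.
Take delta = min(2, eps/193). If 0 < |w + 7| < delta then both bounds hold and |w^3 + 343| ≤ 193|w + 7| < 193·(eps/193) = eps.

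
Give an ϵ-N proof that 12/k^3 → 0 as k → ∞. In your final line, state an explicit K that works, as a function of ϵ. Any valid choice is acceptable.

K = (12/ϵ)^{1/3}

Suppose ϵ > 0. For k ≥ 1, |12/k^3 − 0| = 12/k^3.
12/k^3 < ϵ ⇔ k^3 > 12/ϵ ⇔ k > (12/ϵ)^{1/3}.
Take K = (12/ϵ)^{1/3}. Then k > K implies 12/k^3 < ϵ.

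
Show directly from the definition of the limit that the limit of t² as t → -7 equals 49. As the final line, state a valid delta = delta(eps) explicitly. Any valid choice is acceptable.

Suppose eps > 0. We seek delta > 0 with 0 < |t + 7| < delta ⇒ |t² − 49| < eps.
Factor: t² − 49 = (t + 7)(t - 7), so |t² − 49| = |t + 7|·|t - 7|.
Restrict delta ≤ 2. Then |t + 7| < 2 gives |t| < 9, so by the triangle inequality |t - 7| ≤ 9 + 7 = 16.
Hence |t² − 49| ≤ 16|t + 7|, which is < eps once |t + 7| < eps/16.
Take delta = min(2, eps/16). If 0 < |t + 7| < delta then both bounds hold and |t² − 49| ≤ 16|t + 7| < 16·(eps/16) = eps.

delta = min(2, eps/16)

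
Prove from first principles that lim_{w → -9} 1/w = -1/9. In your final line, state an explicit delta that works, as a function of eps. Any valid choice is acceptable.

delta = min(9/2, (81/2)eps)

Let eps > 0 be given. We seek delta > 0 such that 0 < |w + 9| < delta implies |1/w + 1/9| < eps.
|1/w + 1/9| = |-9 − w|/(9·|w|) = |w + 9|/(9|w|).
Restrict delta ≤ 9/2. Then |w + 9| < 9/2 gives |w| > 9/2, so 9|w| > 81/2.
Then |1/w + 1/9| < |w + 9|/(81/2), which is < eps when |w + 9| < (81/2)eps.
Take delta = min(9/2, (81/2)eps). Then 0 < |w + 9| < delta gives both |w + 9| < 9/2 and |w + 9| < (81/2)eps, so |1/w + 1/9| < eps.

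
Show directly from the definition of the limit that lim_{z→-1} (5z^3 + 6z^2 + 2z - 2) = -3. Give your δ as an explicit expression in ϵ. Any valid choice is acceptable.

δ = min(1, ϵ/23)

Suppose ϵ > 0. We want δ > 0 such that 0 < |z + 1| < δ implies |(5z^3 + 6z^2 + 2z - 2) + 3| < ϵ.
(5z^3 + 6z^2 + 2z - 2) + 3 = 5z^3 + 6z^2 + 2z + 1 = (z + 1)(5z^2 + z + 1).
So |(5z^3 + 6z^2 + 2z - 2) + 3| = |z + 1|·|5z^2 + z + 1|.
Assume first that |z + 1| < 1, so |z| < 2. Then |5z^2 + z + 1| ≤ 5·2^2 + 2 + 1 = 23.
Hence |(5z^3 + 6z^2 + 2z - 2) + 3| ≤ 23|z + 1| < ϵ provided |z + 1| < ϵ/23.
Choosing δ = min(1, ϵ/23) ensures both conditions, hence |(5z^3 + 6z^2 + 2z - 2) + 3| < ϵ.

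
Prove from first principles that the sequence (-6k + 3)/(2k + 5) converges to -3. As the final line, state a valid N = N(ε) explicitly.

N = 9/ε

Let ε > 0. For k ≥ 1, |(-6k + 3)/(2k + 5) + 3| = |36|/(2(2k + 5)) = 36/(2(2k + 5)).
Since 2k + 5 ≥ 2k for k ≥ 1, this is ≤ 36/(2·2k) = 9/k.
So |(-6k + 3)/(2k + 5) + 3| < ε whenever k > 9/ε.
Take N = 9/ε. If k > N then |(-6k + 3)/(2k + 5) + 3| ≤ 9/k < ε.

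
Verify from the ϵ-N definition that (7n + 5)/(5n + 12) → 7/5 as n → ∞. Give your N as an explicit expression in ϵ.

N = (59/25)/ϵ

Fix ϵ > 0. For n ≥ 1, |(7n + 5)/(5n + 12) − (7/5)| = |-59|/(5(5n + 12)) = 59/(5(5n + 12)).
Since 5n + 12 ≥ 5n for n ≥ 1, this is ≤ 59/(5·5n) = (59/25)/n.
So |(7n + 5)/(5n + 12) − (7/5)| < ϵ whenever n > (59/25)/ϵ.
Take N = (59/25)/ϵ. If n > N then |(7n + 5)/(5n + 12) − (7/5)| ≤ (59/25)/n < ϵ.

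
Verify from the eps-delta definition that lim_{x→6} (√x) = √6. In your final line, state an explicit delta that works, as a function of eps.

delta = min(6, √6·eps)

Let eps > 0. We want delta > 0 such that 0 < |x − 6| < delta implies |√x − √6| < eps.
Rationalise: √x − √6 = (x − 6)/(√x + √6), so |√x − √6| = |x − 6|/(√x + √6).
Restrict delta ≤ 6 so that |x − 6| < 6 forces x > 0, and then √x + √6 > √6.
Hence |√x − √6| < |x − 6|/√6, which is < eps once |x − 6| < √6·eps.
Take delta = min(6, √6·eps). If 0 < |x − 6| < delta then x > 0 and |√x − √6| < |x − 6|/√6 < eps.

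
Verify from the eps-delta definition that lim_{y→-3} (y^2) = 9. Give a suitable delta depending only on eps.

Let eps > 0 be given. We seek delta > 0 with 0 < |y + 3| < delta ⇒ |y^2 − 9| < eps.
Factor: y^2 − 9 = (y + 3)(y - 3), so |y^2 − 9| = |y + 3|·|y - 3|.
Restrict delta ≤ 1. Then |y + 3| < 1 gives |y| < 4, so by the triangle inequality |y - 3| ≤ 4 + 3 = 7.
Hence |y^2 − 9| ≤ 7|y + 3|, which is < eps once |y + 3| < eps/7.
Take delta = min(1, eps/7). If 0 < |y + 3| < delta then both bounds hold and |y^2 − 9| ≤ 7|y + 3| < 7·(eps/7) = eps.

delta = min(1, eps/7)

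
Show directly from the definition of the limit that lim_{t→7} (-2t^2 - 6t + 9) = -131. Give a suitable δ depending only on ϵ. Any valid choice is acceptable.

Let ϵ > 0 be given. We want δ > 0 such that 0 < |t − 7| < δ implies |(-2t^2 - 6t + 9) + 131| < ϵ.
(-2t^2 - 6t + 9) + 131 = -2t^2 - 6t + 140 = (t − 7)(-2t - 20).
So |(-2t^2 - 6t + 9) + 131| = |t − 7|·|-2t - 20|.
Require δ ≤ 1. Then |t − 7| < 1 gives |t| < 8, and by the triangle inequality |-2t - 20| ≤ 2·8 + 20 = 36.
Hence |(-2t^2 - 6t + 9) + 131| ≤ 36|t − 7| < ϵ provided |t − 7| < ϵ/36.
Take δ = min(1, ϵ/36). Then 0 < |t − 7| < δ gives both |t − 7| < 1 and |t − 7| < ϵ/36, so |(-2t^2 - 6t + 9) + 131| < ϵ.

δ = min(1, ϵ/36)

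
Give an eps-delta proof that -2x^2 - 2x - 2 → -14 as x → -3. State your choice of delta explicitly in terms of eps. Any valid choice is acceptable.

Fix eps > 0. We want delta > 0 such that 0 < |x + 3| < delta implies |(-2x^2 - 2x - 2) + 14| < eps.
(-2x^2 - 2x - 2) + 14 = -2x^2 - 2x + 12 = (x + 3)(-2x + 4).
So |(-2x^2 - 2x - 2) + 14| = |x + 3|·|-2x + 4|.
Require delta ≤ 1. Then |x + 3| < 1 gives |x| < 4, and by the triangle inequality |-2x + 4| ≤ 2·4 + 4 = 12.
Hence |(-2x^2 - 2x - 2) + 14| ≤ 12|x + 3| < eps provided |x + 3| < eps/12.
Choosing delta = min(1, eps/12) ensures both conditions, hence |(-2x^2 - 2x - 2) + 14| < eps.

delta = min(1, eps/12)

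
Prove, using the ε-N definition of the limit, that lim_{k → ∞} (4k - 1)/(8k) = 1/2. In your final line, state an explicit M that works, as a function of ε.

Suppose ε > 0. For k ≥ 1, |(4k - 1)/(8k) − (1/2)| = |-8|/(8(8k)) = 8/(8(8k)).
Since 8k ≥ 8k for k ≥ 1, this is ≤ 8/(8·8k) = (1/8)/k.
So |(4k - 1)/(8k) − (1/2)| < ε whenever k > (1/8)/ε.
Take M = (1/8)/ε. If k > M then |(4k - 1)/(8k) − (1/2)| ≤ (1/8)/k < ε.

M = (1/8)/ε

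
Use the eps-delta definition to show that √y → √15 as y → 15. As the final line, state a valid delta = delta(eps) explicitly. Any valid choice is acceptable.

Let eps > 0. We want delta > 0 such that 0 < |y − 15| < delta implies |√y − √15| < eps.
Multiplying by the conjugate, |√y − √15| = |y − 15|/(√y + √15).
Restrict delta ≤ 15 so that |y − 15| < 15 forces y > 0, and then √y + √15 > √15.
Hence |√y − √15| < |y − 15|/√15, which is < eps once |y − 15| < √15·eps.
Take delta = min(15, √15·eps). If 0 < |y − 15| < delta then y > 0 and |√y − √15| < |y − 15|/√15 < eps.

delta = min(15, √15·eps)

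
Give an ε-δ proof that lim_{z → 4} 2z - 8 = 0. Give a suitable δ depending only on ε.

Suppose ε > 0. We need δ > 0 so that 0 < |z − 4| < δ implies |(2z - 8)| < ε.
|(2z - 8)| = |2z - 8| = 2|z − 4|.
So 2|z − 4| < ε exactly when |z − 4| < ε/2.
Take δ = ε/2. If 0 < |z − 4| < δ then |(2z - 8)| = 2|z − 4| < 2·(ε/2) = ε.

δ = ε/2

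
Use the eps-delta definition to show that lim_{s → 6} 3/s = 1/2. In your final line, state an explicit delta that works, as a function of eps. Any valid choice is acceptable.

Let eps > 0 be given. We seek delta > 0 such that 0 < |s − 6| < delta implies |3/s − (1/2)| < eps.
|3/s − (1/2)| = 3·|6 − s|/(6·|s|) = 3|s − 6|/(6|s|).
Restrict delta ≤ 3. Then |s − 6| < 3 gives |s| > 3, so 6|s| > 18.
Then |3/s − (1/2)| < 3|s − 6|/18, which is < eps when |s − 6| < 6eps.
Take delta = min(3, 6eps). Then 0 < |s − 6| < delta gives both |s − 6| < 3 and |s − 6| < 6eps, so |3/s − (1/2)| < eps.

delta = min(3, 6eps)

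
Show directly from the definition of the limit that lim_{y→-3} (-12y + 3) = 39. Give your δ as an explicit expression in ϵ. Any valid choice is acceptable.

δ = ϵ/12

Fix ϵ > 0. We need δ > 0 so that 0 < |y + 3| < δ implies |(-12y + 3) − 39| < ϵ.
|(-12y + 3) − 39| = |-12y - 36| = 12|y + 3|.
So 12|y + 3| < ϵ exactly when |y + 3| < ϵ/12.
Take δ = ϵ/12. If 0 < |y + 3| < δ then |(-12y + 3) − 39| = 12|y + 3| < 12·(ϵ/12) = ϵ.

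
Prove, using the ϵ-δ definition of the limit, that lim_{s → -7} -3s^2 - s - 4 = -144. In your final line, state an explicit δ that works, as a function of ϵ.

δ = min(1, ϵ/44)

Let ϵ > 0. We want δ > 0 such that 0 < |s + 7| < δ implies |(-3s^2 - s - 4) + 144| < ϵ.
(-3s^2 - s - 4) + 144 = -3s^2 - s + 140 = (s + 7)(-3s + 20).
So |(-3s^2 - s - 4) + 144| = |s + 7|·|-3s + 20|.
Require δ ≤ 1. Then |s + 7| < 1 gives |s| < 8, and by the triangle inequality |-3s + 20| ≤ 3·8 + 20 = 44.
Hence |(-3s^2 - s - 4) + 144| ≤ 44|s + 7| < ϵ provided |s + 7| < ϵ/44.
Choosing δ = min(1, ϵ/44) ensures both conditions, hence |(-3s^2 - s - 4) + 144| < ϵ.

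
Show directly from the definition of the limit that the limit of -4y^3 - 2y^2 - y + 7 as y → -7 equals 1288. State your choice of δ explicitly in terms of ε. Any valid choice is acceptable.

δ = min(1, ε/647)

Suppose ε > 0. We want δ > 0 such that 0 < |y + 7| < δ implies |(-4y^3 - 2y^2 - y + 7) − 1288| < ε.
(-4y^3 - 2y^2 - y + 7) − 1288 = -4y^3 - 2y^2 - y - 1281 = (y + 7)(-4y^2 + 26y - 183).
So |(-4y^3 - 2y^2 - y + 7) − 1288| = |y + 7|·|-4y^2 + 26y - 183|.
Require δ ≤ 1. Then |y + 7| < 1 gives |y| < 8, and by the triangle inequality |-4y^2 + 26y - 183| ≤ 4·8^2 + 26·8 + 183 = 647.
Hence |(-4y^3 - 2y^2 - y + 7) − 1288| ≤ 647|y + 7| < ε provided |y + 7| < ε/647.
Choosing δ = min(1, ε/647) ensures both conditions, hence |(-4y^3 - 2y^2 - y + 7) − 1288| < ε.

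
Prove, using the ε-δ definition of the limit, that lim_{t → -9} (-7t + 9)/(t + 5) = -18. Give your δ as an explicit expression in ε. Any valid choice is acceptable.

Suppose ε > 0. We want δ > 0 with 0 < |t + 9| < δ ⇒ |(-7t + 9)/(t + 5) + 18| < ε.
Combining over a common denominator, (-7t + 9)/(t + 5) + 18 = [(-7t + 9)·(-4) − 72·(t + 5)] / [(-4)·(t + 5)] = -44(t + 9) / ((-4)(t + 5)).
So |(-7t + 9)/(t + 5) + 18| = 44|t + 9| / (4·|t + 5|).
Restrict δ ≤ 2. Then |t + 9| < 2 gives |t + 5| = |(t + 9) + (-4)| ≥ 4 − 2 = 2.
Hence |(-7t + 9)/(t + 5) + 18| < 44|t + 9|/(4·2) = (11/2)|t + 9|, which is < ε once |t + 9| < (2/11)ε.
Take δ = min(2, (2/11)ε). Then 0 < |t + 9| < δ forces both bounds, so |(-7t + 9)/(t + 5) + 18| < ε.

δ = min(2, (2/11)ε)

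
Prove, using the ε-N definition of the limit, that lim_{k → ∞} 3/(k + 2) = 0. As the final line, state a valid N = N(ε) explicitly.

N = 3/ε

Fix ε > 0. For k ≥ 1, |3/(k + 2) − 0| = 3/(k + 2) ≤ 3/k.
We need 3/k < ε, i.e. k > 3/ε.
Take N = 3/ε. If k > N then |3/(k + 2)| ≤ 3/k < ε.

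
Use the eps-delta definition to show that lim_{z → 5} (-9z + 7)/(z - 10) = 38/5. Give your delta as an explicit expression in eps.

delta = min(5/2, (25/166)eps)

Let eps > 0. We want delta > 0 with 0 < |z − 5| < delta ⇒ |(-9z + 7)/(z - 10) − (38/5)| < eps.
Combining over a common denominator, (-9z + 7)/(z - 10) − (38/5) = [(-9z + 7)·(-5) − (-38)·(z - 10)] / [(-5)·(z - 10)] = 83(z − 5) / ((-5)(z - 10)).
So |(-9z + 7)/(z - 10) − (38/5)| = 83|z − 5| / (5·|z − 10|).
Restrict delta ≤ 5/2. Then |z − 5| < 5/2 gives |z − 10| = |(z − 5) + (-5)| ≥ 5 − 5/2 = 5/2.
Hence |(-9z + 7)/(z - 10) − (38/5)| < 83|z − 5|/(5·(5/2)) = (166/25)|z − 5|, which is < eps once |z − 5| < (25/166)eps.
Take delta = min(5/2, (25/166)eps). Then 0 < |z − 5| < delta forces both bounds, so |(-9z + 7)/(z - 10) − (38/5)| < eps.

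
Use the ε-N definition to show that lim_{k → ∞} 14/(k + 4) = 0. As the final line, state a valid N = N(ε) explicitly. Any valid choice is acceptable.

N = 14/ε

Suppose ε > 0. For k ≥ 1, |14/(k + 4) − 0| = 14/(k + 4) ≤ 14/k.
We need 14/k < ε, i.e. k > 14/ε.
Take N = 14/ε. If k > N then |14/(k + 4)| ≤ 14/k < ε.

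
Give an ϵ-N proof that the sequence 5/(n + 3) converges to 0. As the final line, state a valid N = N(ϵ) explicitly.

N = 5/ϵ

Fix ϵ > 0. For n ≥ 1, |5/(n + 3) − 0| = 5/(n + 3) ≤ 5/n.
We need 5/n < ϵ, i.e. n > 5/ϵ.
Take N = 5/ϵ. If n > N then |5/(n + 3)| ≤ 5/n < ϵ.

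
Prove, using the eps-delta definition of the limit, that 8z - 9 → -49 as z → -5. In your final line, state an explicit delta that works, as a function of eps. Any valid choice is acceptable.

Suppose eps > 0. We need delta > 0 so that 0 < |z + 5| < delta implies |(8z - 9) + 49| < eps.
|(8z - 9) + 49| = |8z + 40| = 8|z + 5|.
Thus it suffices that |z + 5| < eps/8.
Take delta = eps/8. If 0 < |z + 5| < delta then |(8z - 9) + 49| = 8|z + 5| < 8·(eps/8) = eps.

delta = eps/8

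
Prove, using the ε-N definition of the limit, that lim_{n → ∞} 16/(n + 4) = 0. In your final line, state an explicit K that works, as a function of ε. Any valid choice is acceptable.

K = 16/ε

Fix ε > 0. For n ≥ 1, |16/(n + 4) − 0| = 16/(n + 4) ≤ 16/n.
We need 16/n < ε, i.e. n > 16/ε.
Take K = 16/ε. If n > K then |16/(n + 4)| ≤ 16/n < ε.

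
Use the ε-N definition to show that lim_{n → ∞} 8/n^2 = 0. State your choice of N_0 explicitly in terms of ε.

N_0 = (8/ε)^{1/2}

Fix ε > 0. For n ≥ 1, |8/n^2 − 0| = 8/n^2.
8/n^2 < ε ⇔ n^2 > 8/ε ⇔ n > (8/ε)^{1/2}.
Take N_0 = (8/ε)^{1/2}. Then n > N_0 implies 8/n^2 < ε.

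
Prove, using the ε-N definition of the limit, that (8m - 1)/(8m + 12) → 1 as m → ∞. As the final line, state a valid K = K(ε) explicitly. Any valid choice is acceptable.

K = (13/8)/ε

Let ε > 0. For m ≥ 1, |(8m - 1)/(8m + 12) − 1| = |-104|/(8(8m + 12)) = 104/(8(8m + 12)).
Since 8m + 12 ≥ 8m for m ≥ 1, this is ≤ 104/(8·8m) = (13/8)/m.
So |(8m - 1)/(8m + 12) − 1| < ε whenever m > (13/8)/ε.
Take K = (13/8)/ε. If m > K then |(8m - 1)/(8m + 12) − 1| ≤ (13/8)/m < ε.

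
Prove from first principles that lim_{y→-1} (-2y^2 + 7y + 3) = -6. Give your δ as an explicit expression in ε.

Fix ε > 0. We want δ > 0 such that 0 < |y + 1| < δ implies |(-2y^2 + 7y + 3) + 6| < ε.
(-2y^2 + 7y + 3) + 6 = -2y^2 + 7y + 9 = (y + 1)(-2y + 9).
So |(-2y^2 + 7y + 3) + 6| = |y + 1|·|-2y + 9|.
Assume first that |y + 1| < 2, so |y| < 3. Then |-2y + 9| ≤ 2·3 + 9 = 15.
Hence |(-2y^2 + 7y + 3) + 6| ≤ 15|y + 1| < ε provided |y + 1| < ε/15.
Choosing δ = min(2, ε/15) ensures both conditions, hence |(-2y^2 + 7y + 3) + 6| < ε.

δ = min(2, ε/15)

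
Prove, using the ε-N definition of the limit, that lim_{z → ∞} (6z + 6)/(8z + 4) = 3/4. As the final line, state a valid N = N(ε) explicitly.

Fix ε > 0. We seek N > 0 such that z > N implies |(6z + 6)/(8z + 4) − (3/4)| < ε.
(6z + 6)/(8z + 4) − (3/4) = (8(6z + 6) − 6(8z + 4)) / (8(8z + 4)) = 24/(8(8z + 4)).
For z > 0 we have 8z + 4 > 8z, so |(6z + 6)/(8z + 4) − (3/4)| = 24/(8(8z + 4)) < 24/(8·8z) = (3/8)/z.
Thus |(6z + 6)/(8z + 4) − (3/4)| < ε whenever z > (3/8)/ε.
Take N = (3/8)/ε. If z > N then |(6z + 6)/(8z + 4) − (3/4)| < (3/8)/z < ε.

N = (3/8)/ε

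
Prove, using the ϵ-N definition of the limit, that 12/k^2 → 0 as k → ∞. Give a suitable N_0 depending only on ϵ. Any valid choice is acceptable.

Fix ϵ > 0. For k ≥ 1, |12/k^2 − 0| = 12/k^2.
12/k^2 < ϵ ⇔ k^2 > 12/ϵ ⇔ k > (12/ϵ)^{1/2}.
Take N_0 = (12/ϵ)^{1/2}. Then k > N_0 implies 12/k^2 < ϵ.

N_0 = (12/ϵ)^{1/2}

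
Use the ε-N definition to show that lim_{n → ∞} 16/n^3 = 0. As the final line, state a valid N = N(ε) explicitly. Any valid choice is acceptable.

N = (16/ε)^{1/3}

Let ε > 0 be given. For n ≥ 1, |16/n^3 − 0| = 16/n^3.
16/n^3 < ε ⇔ n^3 > 16/ε ⇔ n > (16/ε)^{1/3}.
Take N = (16/ε)^{1/3}. Then n > N implies 16/n^3 < ε.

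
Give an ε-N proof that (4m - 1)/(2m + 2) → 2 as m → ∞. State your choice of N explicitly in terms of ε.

Suppose ε > 0. For m ≥ 1, |(4m - 1)/(2m + 2) − 2| = |-10|/(2(2m + 2)) = 10/(2(2m + 2)).
Since 2m + 2 ≥ 2m for m ≥ 1, this is ≤ 10/(2·2m) = (5/2)/m.
So |(4m - 1)/(2m + 2) − 2| < ε whenever m > (5/2)/ε.
Take N = (5/2)/ε. If m > N then |(4m - 1)/(2m + 2) − 2| ≤ (5/2)/m < ε.

N = (5/2)/ε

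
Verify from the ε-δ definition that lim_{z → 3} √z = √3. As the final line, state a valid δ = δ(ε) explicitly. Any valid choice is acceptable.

δ = min(3, √3·ε)

Suppose ε > 0. We want δ > 0 such that 0 < |z − 3| < δ implies |√z − √3| < ε.
Rationalise: √z − √3 = (z − 3)/(√z + √3), so |√z − √3| = |z − 3|/(√z + √3).
Restrict δ ≤ 3 so that |z − 3| < 3 forces z > 0, and then √z + √3 > √3.
Hence |√z − √3| < |z − 3|/√3, which is < ε once |z − 3| < √3·ε.
Take δ = min(3, √3·ε). If 0 < |z − 3| < δ then z > 0 and |√z − √3| < |z − 3|/√3 < ε.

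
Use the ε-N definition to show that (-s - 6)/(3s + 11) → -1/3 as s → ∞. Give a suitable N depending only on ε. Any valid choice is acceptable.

N = (7/9)/ε

Suppose ε > 0. We seek N > 0 such that s > N implies |(-s - 6)/(3s + 11) + 1/3| < ε.
(-s - 6)/(3s + 11) + 1/3 = (3(-s - 6) − (-1)(3s + 11)) / (3(3s + 11)) = -7/(3(3s + 11)).
For s > 0 we have 3s + 11 > 3s, so |(-s - 6)/(3s + 11) + 1/3| = 7/(3(3s + 11)) < 7/(3·3s) = (7/9)/s.
Thus |(-s - 6)/(3s + 11) + 1/3| < ε whenever s > (7/9)/ε.
Take N = (7/9)/ε. If s > N then |(-s - 6)/(3s + 11) + 1/3| < (7/9)/s < ε.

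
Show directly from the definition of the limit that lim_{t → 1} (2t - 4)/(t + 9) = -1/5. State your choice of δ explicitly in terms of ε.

Suppose ε > 0. We want δ > 0 with 0 < |t − 1| < δ ⇒ |(2t - 4)/(t + 9) + 1/5| < ε.
Combining over a common denominator, (2t - 4)/(t + 9) + 1/5 = [(2t - 4)·10 − (-2)·(t + 9)] / [10·(t + 9)] = 22(t − 1) / (10(t + 9)).
So |(2t - 4)/(t + 9) + 1/5| = 22|t − 1| / (10·|t + 9|).
Restrict δ ≤ 5. Then |t − 1| < 5 gives |t + 9| = |(t − 1) + 10| ≥ 10 − 5 = 5.
Hence |(2t - 4)/(t + 9) + 1/5| < 22|t − 1|/(10·5) = (11/25)|t − 1|, which is < ε once |t − 1| < (25/11)ε.
Take δ = min(5, (25/11)ε). Then 0 < |t − 1| < δ forces both bounds, so |(2t - 4)/(t + 9) + 1/5| < ε.

δ = min(5, (25/11)ε)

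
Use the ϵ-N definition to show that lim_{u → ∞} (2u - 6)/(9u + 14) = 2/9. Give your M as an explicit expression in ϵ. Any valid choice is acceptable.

M = (82/81)/ϵ

Suppose ϵ > 0. We seek M > 0 such that u > M implies |(2u - 6)/(9u + 14) − (2/9)| < ϵ.
(2u - 6)/(9u + 14) − (2/9) = (9(2u - 6) − 2(9u + 14)) / (9(9u + 14)) = -82/(9(9u + 14)).
For u > 0 we have 9u + 14 > 9u, so |(2u - 6)/(9u + 14) − (2/9)| = 82/(9(9u + 14)) < 82/(9·9u) = (82/81)/u.
Thus |(2u - 6)/(9u + 14) − (2/9)| < ϵ whenever u > (82/81)/ϵ.
Take M = (82/81)/ϵ. If u > M then |(2u - 6)/(9u + 14) − (2/9)| < (82/81)/u < ϵ.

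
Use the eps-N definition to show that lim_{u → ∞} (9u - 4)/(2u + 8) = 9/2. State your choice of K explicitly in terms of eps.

Let eps > 0 be given. We seek K > 0 such that u > K implies |(9u - 4)/(2u + 8) − (9/2)| < eps.
(9u - 4)/(2u + 8) − (9/2) = (2(9u - 4) − 9(2u + 8)) / (2(2u + 8)) = -80/(2(2u + 8)).
For u > 0 we have 2u + 8 > 2u, so |(9u - 4)/(2u + 8) − (9/2)| = 80/(2(2u + 8)) < 80/(2·2u) = 20/u.
Thus |(9u - 4)/(2u + 8) − (9/2)| < eps whenever u > 20/eps.
Take K = 20/eps. If u > K then |(9u - 4)/(2u + 8) − (9/2)| < 20/u < eps.

K = 20/eps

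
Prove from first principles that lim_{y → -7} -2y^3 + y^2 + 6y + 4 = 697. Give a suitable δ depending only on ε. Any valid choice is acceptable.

Suppose ε > 0. We want δ > 0 such that 0 < |y + 7| < δ implies |(-2y^3 + y^2 + 6y + 4) − 697| < ε.
(-2y^3 + y^2 + 6y + 4) − 697 = -2y^3 + y^2 + 6y - 693 = (y + 7)(-2y^2 + 15y - 99).
So |(-2y^3 + y^2 + 6y + 4) − 697| = |y + 7|·|-2y^2 + 15y - 99|.
Assume first that |y + 7| < 1, so |y| < 8. Then |-2y^2 + 15y - 99| ≤ 2·8^2 + 15·8 + 99 = 347.
Hence |(-2y^3 + y^2 + 6y + 4) − 697| ≤ 347|y + 7| < ε provided |y + 7| < ε/347.
Choosing δ = min(1, ε/347) ensures both conditions, hence |(-2y^3 + y^2 + 6y + 4) − 697| < ε.

δ = min(1, ε/347)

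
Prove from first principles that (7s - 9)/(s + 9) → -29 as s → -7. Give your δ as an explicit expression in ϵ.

δ = min(1, (1/36)ϵ)

Let ϵ > 0. We want δ > 0 with 0 < |s + 7| < δ ⇒ |(7s - 9)/(s + 9) + 29| < ϵ.
Combining over a common denominator, (7s - 9)/(s + 9) + 29 = [(7s - 9)·2 − (-58)·(s + 9)] / [2·(s + 9)] = 72(s + 7) / (2(s + 9)).
So |(7s - 9)/(s + 9) + 29| = 72|s + 7| / (2·|s + 9|).
Require δ ≤ 1, so |s + 9| ≥ |2| − |s + 7| > 2 − 1 = 1.
Hence |(7s - 9)/(s + 9) + 29| < 72|s + 7|/(2·1) = 36|s + 7|, which is < ϵ once |s + 7| < (1/36)ϵ.
Take δ = min(1, (1/36)ϵ). Then 0 < |s + 7| < δ forces both bounds, so |(7s - 9)/(s + 9) + 29| < ϵ.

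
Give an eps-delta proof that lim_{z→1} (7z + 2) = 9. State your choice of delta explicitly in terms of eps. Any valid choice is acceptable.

delta = eps/7

Let eps > 0 be given. We need delta > 0 so that 0 < |z − 1| < delta implies |(7z + 2) − 9| < eps.
Since (7z + 2) − 9 = 7(z − 1), we have |(7z + 2) − 9| = 7|z − 1|.
So 7|z − 1| < eps exactly when |z − 1| < eps/7.
Take delta = eps/7. If 0 < |z − 1| < delta then |(7z + 2) − 9| = 7|z − 1| < 7·(eps/7) = eps.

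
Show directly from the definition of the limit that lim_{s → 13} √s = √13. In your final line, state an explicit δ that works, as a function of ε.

Let ε > 0 be given. We want δ > 0 such that 0 < |s − 13| < δ implies |√s − √13| < ε.
Rationalise: √s − √13 = (s − 13)/(√s + √13), so |√s − √13| = |s − 13|/(√s + √13).
Restrict δ ≤ 13 so that |s − 13| < 13 forces s > 0, and then √s + √13 > √13.
Hence |√s − √13| < |s − 13|/√13, which is < ε once |s − 13| < √13·ε.
Take δ = min(13, √13·ε). If 0 < |s − 13| < δ then s > 0 and |√s − √13| < |s − 13|/√13 < ε.

δ = min(13, √13·ε)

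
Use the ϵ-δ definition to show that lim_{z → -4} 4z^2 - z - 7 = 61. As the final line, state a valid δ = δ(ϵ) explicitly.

δ = min(1, ϵ/37)

Let ϵ > 0 be given. We want δ > 0 such that 0 < |z + 4| < δ implies |(4z^2 - z - 7) − 61| < ϵ.
(4z^2 - z - 7) − 61 = 4z^2 - z - 68 = (z + 4)(4z - 17).
So |(4z^2 - z - 7) − 61| = |z + 4|·|4z - 17|.
Assume first that |z + 4| < 1, so |z| < 5. Then |4z - 17| ≤ 4·5 + 17 = 37.
Hence |(4z^2 - z - 7) − 61| ≤ 37|z + 4| < ϵ provided |z + 4| < ϵ/37.
Choosing δ = min(1, ϵ/37) ensures both conditions, hence |(4z^2 - z - 7) − 61| < ϵ.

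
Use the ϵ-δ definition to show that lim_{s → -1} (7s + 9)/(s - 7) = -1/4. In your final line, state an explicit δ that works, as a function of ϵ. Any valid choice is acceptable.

δ = min(4, (16/29)ϵ)

Fix ϵ > 0. We want δ > 0 with 0 < |s + 1| < δ ⇒ |(7s + 9)/(s - 7) + 1/4| < ϵ.
Combining over a common denominator, (7s + 9)/(s - 7) + 1/4 = [(7s + 9)·(-8) − 2·(s - 7)] / [(-8)·(s - 7)] = -58(s + 1) / ((-8)(s - 7)).
So |(7s + 9)/(s - 7) + 1/4| = 58|s + 1| / (8·|s − 7|).
Restrict δ ≤ 4. Then |s + 1| < 4 gives |s − 7| = |(s + 1) + (-8)| ≥ 8 − 4 = 4.
Hence |(7s + 9)/(s - 7) + 1/4| < 58|s + 1|/(8·4) = (29/16)|s + 1|, which is < ϵ once |s + 1| < (16/29)ϵ.
Take δ = min(4, (16/29)ϵ). Then 0 < |s + 1| < δ forces both bounds, so |(7s + 9)/(s - 7) + 1/4| < ϵ.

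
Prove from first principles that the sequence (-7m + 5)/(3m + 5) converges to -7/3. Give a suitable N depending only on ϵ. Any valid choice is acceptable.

N = (50/9)/ϵ

Suppose ϵ > 0. For m ≥ 1, |(-7m + 5)/(3m + 5) + 7/3| = |50|/(3(3m + 5)) = 50/(3(3m + 5)).
Since 3m + 5 ≥ 3m for m ≥ 1, this is ≤ 50/(3·3m) = (50/9)/m.
So |(-7m + 5)/(3m + 5) + 7/3| < ϵ whenever m > (50/9)/ϵ.
Take N = (50/9)/ϵ. If m > N then |(-7m + 5)/(3m + 5) + 7/3| ≤ (50/9)/m < ϵ.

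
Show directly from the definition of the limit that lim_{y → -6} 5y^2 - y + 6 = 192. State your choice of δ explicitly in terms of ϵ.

Fix ϵ > 0. We want δ > 0 such that 0 < |y + 6| < δ implies |(5y^2 - y + 6) − 192| < ϵ.
(5y^2 - y + 6) − 192 = 5y^2 - y - 186 = (y + 6)(5y - 31).
So |(5y^2 - y + 6) − 192| = |y + 6|·|5y - 31|.
Assume first that |y + 6| < 1, so |y| < 7. Then |5y - 31| ≤ 5·7 + 31 = 66.
Hence |(5y^2 - y + 6) − 192| ≤ 66|y + 6| < ϵ provided |y + 6| < ϵ/66.
Choosing δ = min(1, ϵ/66) ensures both conditions, hence |(5y^2 - y + 6) − 192| < ϵ.

δ = min(1, ϵ/66)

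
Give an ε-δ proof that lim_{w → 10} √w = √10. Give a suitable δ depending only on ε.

Let ε > 0 be given. We want δ > 0 such that 0 < |w − 10| < δ implies |√w − √10| < ε.
Rationalise: √w − √10 = (w − 10)/(√w + √10), so |√w − √10| = |w − 10|/(√w + √10).
Restrict δ ≤ 10 so that |w − 10| < 10 forces w > 0, and then √w + √10 > √10.
Hence |√w − √10| < |w − 10|/√10, which is < ε once |w − 10| < √10·ε.
Take δ = min(10, √10·ε). If 0 < |w − 10| < δ then w > 0 and |√w − √10| < |w − 10|/√10 < ε.

δ = min(10, √10·ε)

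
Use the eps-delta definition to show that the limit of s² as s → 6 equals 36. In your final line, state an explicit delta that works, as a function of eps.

Suppose eps > 0. We seek delta > 0 with 0 < |s − 6| < delta ⇒ |s² − 36| < eps.
Factor: s² − 36 = (s − 6)(s + 6), so |s² − 36| = |s − 6|·|s + 6|.
Restrict delta ≤ 1. Then |s − 6| < 1 gives |s| < 7, so by the triangle inequality |s + 6| ≤ 7 + 6 = 13.
Hence |s² − 36| ≤ 13|s − 6|, which is < eps once |s − 6| < eps/13.
Take delta = min(1, eps/13). If 0 < |s − 6| < delta then both bounds hold and |s² − 36| ≤ 13|s − 6| < 13·(eps/13) = eps.

delta = min(1, eps/13)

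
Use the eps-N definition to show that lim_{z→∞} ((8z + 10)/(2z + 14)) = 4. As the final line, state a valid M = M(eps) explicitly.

M = 23/eps

Let eps > 0. We seek M > 0 such that z > M implies |(8z + 10)/(2z + 14) − 4| < eps.
(8z + 10)/(2z + 14) − 4 = (2(8z + 10) − 8(2z + 14)) / (2(2z + 14)) = -92/(2(2z + 14)).
For z > 0 we have 2z + 14 > 2z, so |(8z + 10)/(2z + 14) − 4| = 92/(2(2z + 14)) < 92/(2·2z) = 23/z.
Thus |(8z + 10)/(2z + 14) − 4| < eps whenever z > 23/eps.
Take M = 23/eps. If z > M then |(8z + 10)/(2z + 14) − 4| < 23/z < eps.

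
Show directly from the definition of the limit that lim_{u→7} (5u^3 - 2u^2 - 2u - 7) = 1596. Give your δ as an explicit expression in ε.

Suppose ε > 0. We want δ > 0 such that 0 < |u − 7| < δ implies |(5u^3 - 2u^2 - 2u - 7) − 1596| < ε.
(5u^3 - 2u^2 - 2u - 7) − 1596 = 5u^3 - 2u^2 - 2u - 1603 = (u − 7)(5u^2 + 33u + 229).
So |(5u^3 - 2u^2 - 2u - 7) − 1596| = |u − 7|·|5u^2 + 33u + 229|.
Assume first that |u − 7| < 1, so |u| < 8. Then |5u^2 + 33u + 229| ≤ 5·8^2 + 33·8 + 229 = 813.
Hence |(5u^3 - 2u^2 - 2u - 7) − 1596| ≤ 813|u − 7| < ε provided |u − 7| < ε/813.
Take δ = min(1, ε/813). Then 0 < |u − 7| < δ gives both |u − 7| < 1 and |u − 7| < ε/813, so |(5u^3 - 2u^2 - 2u - 7) − 1596| < ε.

δ = min(1, ε/813)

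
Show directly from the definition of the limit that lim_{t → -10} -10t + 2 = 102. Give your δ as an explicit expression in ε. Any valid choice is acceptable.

Suppose ε > 0. We need δ > 0 so that 0 < |t + 10| < δ implies |(-10t + 2) − 102| < ε.
|(-10t + 2) − 102| = |-10t - 100| = 10|t + 10|.
So 10|t + 10| < ε exactly when |t + 10| < ε/10.
Take δ = ε/10. If 0 < |t + 10| < δ then |(-10t + 2) − 102| = 10|t + 10| < 10·(ε/10) = ε.

δ = ε/10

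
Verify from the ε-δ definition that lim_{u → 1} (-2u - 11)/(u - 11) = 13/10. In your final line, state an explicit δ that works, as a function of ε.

Suppose ε > 0. We want δ > 0 with 0 < |u − 1| < δ ⇒ |(-2u - 11)/(u - 11) − (13/10)| < ε.
Combining over a common denominator, (-2u - 11)/(u - 11) − (13/10) = [(-2u - 11)·(-10) − (-13)·(u - 11)] / [(-10)·(u - 11)] = 33(u − 1) / ((-10)(u - 11)).
So |(-2u - 11)/(u - 11) − (13/10)| = 33|u − 1| / (10·|u − 11|).
Restrict δ ≤ 5. Then |u − 1| < 5 gives |u − 11| = |(u − 1) + (-10)| ≥ 10 − 5 = 5.
Hence |(-2u - 11)/(u - 11) − (13/10)| < 33|u − 1|/(10·5) = (33/50)|u − 1|, which is < ε once |u − 1| < (50/33)ε.
Take δ = min(5, (50/33)ε). Then 0 < |u − 1| < δ forces both bounds, so |(-2u - 11)/(u - 11) − (13/10)| < ε.

δ = min(5, (50/33)ε)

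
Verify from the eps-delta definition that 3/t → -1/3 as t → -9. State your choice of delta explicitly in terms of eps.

Suppose eps > 0. We seek delta > 0 such that 0 < |t + 9| < delta implies |3/t + 1/3| < eps.
|3/t + 1/3| = 3·|-9 − t|/(9·|t|) = 3|t + 9|/(9|t|).
Restrict delta ≤ 9/2. Then |t + 9| < 9/2 gives |t| > 9/2, so 9|t| > 81/2.
Then |3/t + 1/3| < 3|t + 9|/(81/2), which is < eps when |t + 9| < (27/2)eps.
Take delta = min(9/2, (27/2)eps). Then 0 < |t + 9| < delta gives both |t + 9| < 9/2 and |t + 9| < (27/2)eps, so |3/t + 1/3| < eps.

delta = min(9/2, (27/2)eps)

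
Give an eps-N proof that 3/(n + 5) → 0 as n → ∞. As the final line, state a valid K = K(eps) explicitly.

Let eps > 0. For n ≥ 1, |3/(n + 5) − 0| = 3/(n + 5) ≤ 3/n.
We need 3/n < eps, i.e. n > 3/eps.
Take K = 3/eps. If n > K then |3/(n + 5)| ≤ 3/n < eps.

K = 3/eps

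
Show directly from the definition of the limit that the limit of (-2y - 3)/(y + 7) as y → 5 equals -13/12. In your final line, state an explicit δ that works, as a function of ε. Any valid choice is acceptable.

Let ε > 0 be given. We want δ > 0 with 0 < |y − 5| < δ ⇒ |(-2y - 3)/(y + 7) + 13/12| < ε.
Combining over a common denominator, (-2y - 3)/(y + 7) + 13/12 = [(-2y - 3)·12 − (-13)·(y + 7)] / [12·(y + 7)] = -11(y − 5) / (12(y + 7)).
So |(-2y - 3)/(y + 7) + 13/12| = 11|y − 5| / (12·|y + 7|).
Require δ ≤ 6, so |y + 7| ≥ |12| − |y − 5| > 12 − 6 = 6.
Hence |(-2y - 3)/(y + 7) + 13/12| < 11|y − 5|/(12·6) = (11/72)|y − 5|, which is < ε once |y − 5| < (72/11)ε.
Take δ = min(6, (72/11)ε). Then 0 < |y − 5| < δ forces both bounds, so |(-2y - 3)/(y + 7) + 13/12| < ε.

δ = min(6, (72/11)ε)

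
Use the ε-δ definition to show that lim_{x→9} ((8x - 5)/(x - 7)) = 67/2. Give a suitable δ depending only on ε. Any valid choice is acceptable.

Let ε > 0. We want δ > 0 with 0 < |x − 9| < δ ⇒ |(8x - 5)/(x - 7) − (67/2)| < ε.
Combining over a common denominator, (8x - 5)/(x - 7) − (67/2) = [(8x - 5)·2 − 67·(x - 7)] / [2·(x - 7)] = -51(x − 9) / (2(x - 7)).
So |(8x - 5)/(x - 7) − (67/2)| = 51|x − 9| / (2·|x − 7|).
Require δ ≤ 1, so |x − 7| ≥ |2| − |x − 9| > 2 − 1 = 1.
Hence |(8x - 5)/(x - 7) − (67/2)| < 51|x − 9|/(2·1) = (51/2)|x − 9|, which is < ε once |x − 9| < (2/51)ε.
Take δ = min(1, (2/51)ε). Then 0 < |x − 9| < δ forces both bounds, so |(8x - 5)/(x - 7) − (67/2)| < ε.

δ = min(1, (2/51)ε)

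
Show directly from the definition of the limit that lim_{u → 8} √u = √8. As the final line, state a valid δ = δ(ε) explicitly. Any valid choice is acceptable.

δ = min(8, √8·ε)

Suppose ε > 0. We want δ > 0 such that 0 < |u − 8| < δ implies |√u − √8| < ε.
Multiplying by the conjugate, |√u − √8| = |u − 8|/(√u + √8).
Restrict δ ≤ 8 so that |u − 8| < 8 forces u > 0, and then √u + √8 > √8.
Hence |√u − √8| < |u − 8|/√8, which is < ε once |u − 8| < √8·ε.
Take δ = min(8, √8·ε). If 0 < |u − 8| < δ then u > 0 and |√u − √8| < |u − 8|/√8 < ε.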